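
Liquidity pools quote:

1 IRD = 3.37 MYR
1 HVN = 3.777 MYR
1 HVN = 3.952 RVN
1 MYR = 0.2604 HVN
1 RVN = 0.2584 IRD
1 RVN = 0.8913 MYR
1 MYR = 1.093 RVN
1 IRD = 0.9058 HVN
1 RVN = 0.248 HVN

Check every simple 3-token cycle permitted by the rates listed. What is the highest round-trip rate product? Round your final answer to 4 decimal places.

MYR→RVN→HVN→MYR: 1.093 × 0.248 × 3.777 = 1.02381
MYR→RVN→IRD→MYR: 1.093 × 0.2584 × 3.37 = 0.95179
HVN→RVN→IRD→HVN: 3.952 × 0.2584 × 0.9058 = 0.92500
MYR→HVN→RVN→MYR: 0.2604 × 3.952 × 0.8913 = 0.91724
Maximum is MYR→RVN→HVN→MYR at 1.0238; arbitrage exists.

1.0238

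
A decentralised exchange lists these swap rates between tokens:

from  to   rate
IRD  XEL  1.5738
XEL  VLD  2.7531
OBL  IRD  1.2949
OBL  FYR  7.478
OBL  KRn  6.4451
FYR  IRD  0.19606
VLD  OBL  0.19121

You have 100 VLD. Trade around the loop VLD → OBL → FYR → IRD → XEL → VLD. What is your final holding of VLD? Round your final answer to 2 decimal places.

121.47

100 VLD × 0.19121 = 19.121 OBL
19.121 OBL × 7.478 = 142.986838 FYR
142.986838 FYR × 0.19606 = 28.03399945828 IRD
28.03399945828 IRD × 1.5738 = 44.119908347441064 XEL
44.119908347441064 XEL × 2.7531 = 121.4665196713399932984 VLD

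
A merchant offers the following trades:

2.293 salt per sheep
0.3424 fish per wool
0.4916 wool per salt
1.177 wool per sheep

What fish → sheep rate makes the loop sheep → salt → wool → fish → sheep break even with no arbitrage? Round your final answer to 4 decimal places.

2.5909

Known legs of the cycle: 2.293 × 0.4916 × 0.3424 = 0.38596656512
For no arbitrage the full-cycle product must be 1, so the missing rate is 1 / 0.38596656512 ≈ 2.590898.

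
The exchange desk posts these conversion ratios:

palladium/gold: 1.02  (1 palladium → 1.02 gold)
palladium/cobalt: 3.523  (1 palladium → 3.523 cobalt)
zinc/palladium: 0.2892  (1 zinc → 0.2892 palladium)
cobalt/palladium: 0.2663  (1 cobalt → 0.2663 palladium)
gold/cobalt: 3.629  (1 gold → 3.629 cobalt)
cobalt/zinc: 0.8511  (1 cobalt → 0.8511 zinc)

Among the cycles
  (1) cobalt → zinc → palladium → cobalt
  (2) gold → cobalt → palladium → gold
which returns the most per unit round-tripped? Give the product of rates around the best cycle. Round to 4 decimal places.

0.9857

(1) 0.8511 × 0.2892 × 3.523 = 0.86714
(2) 3.629 × 0.2663 × 1.02 = 0.98573
Highest is cycle (2) at 0.9857 (≤1, no arbitrage).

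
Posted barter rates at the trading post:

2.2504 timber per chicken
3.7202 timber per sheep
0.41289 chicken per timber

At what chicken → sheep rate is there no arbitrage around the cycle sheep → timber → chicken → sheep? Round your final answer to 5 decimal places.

Known legs of the cycle: 3.7202 × 0.41289 = 1.536033378
For no arbitrage the full-cycle product must be 1, so the missing rate is 1 / 1.536033378 ≈ 0.6510275.

0.65103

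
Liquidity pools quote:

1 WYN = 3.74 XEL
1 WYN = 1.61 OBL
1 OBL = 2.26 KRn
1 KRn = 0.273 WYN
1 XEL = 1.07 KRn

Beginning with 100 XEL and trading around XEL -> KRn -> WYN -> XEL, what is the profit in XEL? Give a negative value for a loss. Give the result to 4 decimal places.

100 XEL × 1.07 = 107 KRn
107 KRn × 0.273 = 29.211 WYN
29.211 WYN × 3.74 = 109.24914 XEL
Net change: 109.24914 − 100 = 9.24914 XEL

9.2491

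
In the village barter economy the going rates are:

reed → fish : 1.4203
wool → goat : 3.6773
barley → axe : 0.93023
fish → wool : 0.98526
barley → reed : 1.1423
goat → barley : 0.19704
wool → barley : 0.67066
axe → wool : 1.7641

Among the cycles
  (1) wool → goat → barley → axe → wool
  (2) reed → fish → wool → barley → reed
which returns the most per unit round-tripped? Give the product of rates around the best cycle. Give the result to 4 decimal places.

(1) 3.6773 × 0.19704 × 0.93023 × 1.7641 = 1.18904
(2) 1.4203 × 0.98526 × 0.67066 × 1.1423 = 1.07205
Highest is cycle (1) at 1.1890 (>1, arbitrage).

1.1890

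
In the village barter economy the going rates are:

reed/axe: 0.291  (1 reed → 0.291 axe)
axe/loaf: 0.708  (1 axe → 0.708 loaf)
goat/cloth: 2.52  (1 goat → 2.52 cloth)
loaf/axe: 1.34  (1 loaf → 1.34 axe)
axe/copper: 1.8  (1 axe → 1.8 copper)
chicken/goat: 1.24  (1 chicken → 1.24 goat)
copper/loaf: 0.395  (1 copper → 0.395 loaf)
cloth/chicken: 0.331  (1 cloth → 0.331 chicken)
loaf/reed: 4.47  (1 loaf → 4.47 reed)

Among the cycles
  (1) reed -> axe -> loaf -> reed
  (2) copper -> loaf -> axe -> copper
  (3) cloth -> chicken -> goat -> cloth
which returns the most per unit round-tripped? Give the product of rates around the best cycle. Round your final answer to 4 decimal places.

1.0343

(1) 0.291 × 0.708 × 4.47 = 0.92095
(2) 0.395 × 1.34 × 1.8 = 0.95274
(3) 0.331 × 1.24 × 2.52 = 1.03431
Highest is cycle (3) at 1.0343 (>1, arbitrage).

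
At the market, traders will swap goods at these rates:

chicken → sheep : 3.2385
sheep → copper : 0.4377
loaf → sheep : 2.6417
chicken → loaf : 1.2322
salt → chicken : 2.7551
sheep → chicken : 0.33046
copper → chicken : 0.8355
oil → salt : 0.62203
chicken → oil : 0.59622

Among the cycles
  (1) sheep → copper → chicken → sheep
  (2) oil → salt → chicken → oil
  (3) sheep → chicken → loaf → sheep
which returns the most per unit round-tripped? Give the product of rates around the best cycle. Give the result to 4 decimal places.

1.1843

(1) 0.4377 × 0.8355 × 3.2385 = 1.18431
(2) 0.62203 × 2.7551 × 0.59622 = 1.02177
(3) 0.33046 × 1.2322 × 2.6417 = 1.07568
Highest is cycle (1) at 1.1843 (>1, arbitrage).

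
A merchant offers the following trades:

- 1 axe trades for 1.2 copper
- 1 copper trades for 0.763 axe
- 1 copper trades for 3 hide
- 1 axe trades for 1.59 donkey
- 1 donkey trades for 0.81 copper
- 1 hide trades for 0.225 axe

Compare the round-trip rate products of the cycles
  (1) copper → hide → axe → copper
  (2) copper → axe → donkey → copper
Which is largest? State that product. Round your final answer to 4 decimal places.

0.9827

(1) 3 × 0.225 × 1.2 = 0.81000
(2) 0.763 × 1.59 × 0.81 = 0.98267
Highest is cycle (2) at 0.9827 (≤1, no arbitrage).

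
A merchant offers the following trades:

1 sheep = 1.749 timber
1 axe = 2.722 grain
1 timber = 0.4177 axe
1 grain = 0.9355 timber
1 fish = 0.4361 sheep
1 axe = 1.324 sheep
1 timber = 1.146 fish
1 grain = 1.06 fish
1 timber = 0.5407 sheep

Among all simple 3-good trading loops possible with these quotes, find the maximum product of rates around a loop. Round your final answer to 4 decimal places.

1.0636

grain→timber→axe→grain: 0.9355 × 0.4177 × 2.722 = 1.06364
sheep→timber→axe→sheep: 1.749 × 0.4177 × 1.324 = 0.96726
fish→sheep→timber→fish: 0.4361 × 1.749 × 1.146 = 0.87410
Maximum is grain→timber→axe→grain at 1.0636; arbitrage exists.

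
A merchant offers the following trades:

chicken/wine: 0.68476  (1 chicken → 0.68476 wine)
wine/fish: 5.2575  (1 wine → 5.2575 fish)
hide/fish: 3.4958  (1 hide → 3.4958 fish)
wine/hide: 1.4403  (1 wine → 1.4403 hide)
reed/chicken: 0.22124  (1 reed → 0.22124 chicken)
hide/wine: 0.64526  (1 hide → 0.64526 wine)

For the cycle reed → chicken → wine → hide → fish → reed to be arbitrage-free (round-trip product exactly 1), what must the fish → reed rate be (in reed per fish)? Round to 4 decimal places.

Known legs of the cycle: 0.22124 × 0.68476 × 1.4403 × 3.4958 = 0.762783994691263776
For no arbitrage the full-cycle product must be 1, so the missing rate is 1 / 0.762783994691263776 ≈ 1.310987.

1.3110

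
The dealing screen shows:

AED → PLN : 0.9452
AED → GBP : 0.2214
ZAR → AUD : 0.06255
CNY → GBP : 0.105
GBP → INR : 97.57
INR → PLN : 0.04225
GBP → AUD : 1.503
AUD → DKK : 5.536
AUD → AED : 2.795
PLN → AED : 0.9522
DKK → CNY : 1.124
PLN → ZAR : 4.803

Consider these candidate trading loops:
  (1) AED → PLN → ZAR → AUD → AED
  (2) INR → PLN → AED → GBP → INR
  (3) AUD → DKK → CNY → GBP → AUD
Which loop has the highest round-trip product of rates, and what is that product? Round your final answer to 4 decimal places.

(1) 0.9452 × 4.803 × 0.06255 × 2.795 = 0.79368
(2) 0.04225 × 0.9522 × 0.2214 × 97.57 = 0.86906
(3) 5.536 × 1.124 × 0.105 × 1.503 = 0.98200
Highest is cycle (3) at 0.9820 (≤1, no arbitrage).

0.9820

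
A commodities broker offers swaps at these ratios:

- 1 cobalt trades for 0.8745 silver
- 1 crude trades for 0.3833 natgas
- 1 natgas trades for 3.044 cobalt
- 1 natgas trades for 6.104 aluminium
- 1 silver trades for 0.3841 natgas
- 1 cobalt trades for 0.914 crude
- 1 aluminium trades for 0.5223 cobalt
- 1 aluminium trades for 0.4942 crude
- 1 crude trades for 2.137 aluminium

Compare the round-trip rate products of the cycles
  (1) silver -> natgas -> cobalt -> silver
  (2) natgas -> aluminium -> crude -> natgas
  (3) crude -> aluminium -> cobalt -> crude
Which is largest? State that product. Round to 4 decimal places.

(1) 0.3841 × 3.044 × 0.8745 = 1.02247
(2) 6.104 × 0.4942 × 0.3833 = 1.15626
(3) 2.137 × 0.5223 × 0.914 = 1.02017
Highest is cycle (2) at 1.1563 (>1, arbitrage).

1.1563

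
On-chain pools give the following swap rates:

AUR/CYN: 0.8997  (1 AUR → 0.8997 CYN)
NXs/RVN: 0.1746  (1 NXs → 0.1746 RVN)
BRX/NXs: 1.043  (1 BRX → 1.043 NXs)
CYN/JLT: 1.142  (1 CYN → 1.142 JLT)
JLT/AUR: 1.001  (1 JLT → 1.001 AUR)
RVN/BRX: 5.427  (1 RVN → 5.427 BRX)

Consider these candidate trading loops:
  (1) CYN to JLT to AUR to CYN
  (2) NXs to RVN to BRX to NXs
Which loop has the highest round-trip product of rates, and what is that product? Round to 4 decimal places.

(1) 1.142 × 1.001 × 0.8997 = 1.02848
(2) 0.1746 × 5.427 × 1.043 = 0.98830
Highest is cycle (1) at 1.0285 (>1, arbitrage).

1.0285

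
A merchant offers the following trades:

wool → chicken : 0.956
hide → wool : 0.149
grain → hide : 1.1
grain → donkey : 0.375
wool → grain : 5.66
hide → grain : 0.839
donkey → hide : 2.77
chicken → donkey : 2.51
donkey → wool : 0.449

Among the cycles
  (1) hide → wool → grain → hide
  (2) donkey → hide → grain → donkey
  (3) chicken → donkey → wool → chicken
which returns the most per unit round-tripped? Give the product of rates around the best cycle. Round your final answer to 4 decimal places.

(1) 0.149 × 5.66 × 1.1 = 0.92767
(2) 2.77 × 0.839 × 0.375 = 0.87151
(3) 2.51 × 0.449 × 0.956 = 1.07740
Highest is cycle (3) at 1.0774 (>1, arbitrage).

1.0774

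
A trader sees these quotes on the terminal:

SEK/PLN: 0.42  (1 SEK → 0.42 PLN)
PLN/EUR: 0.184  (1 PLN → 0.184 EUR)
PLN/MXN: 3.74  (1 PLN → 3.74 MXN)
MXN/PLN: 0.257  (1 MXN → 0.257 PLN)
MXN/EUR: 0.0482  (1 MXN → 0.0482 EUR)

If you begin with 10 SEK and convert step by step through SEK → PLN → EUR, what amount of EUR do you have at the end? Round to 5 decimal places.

10 SEK × 0.42 = 4.2 PLN
4.2 PLN × 0.184 = 0.7728 EUR

0.77280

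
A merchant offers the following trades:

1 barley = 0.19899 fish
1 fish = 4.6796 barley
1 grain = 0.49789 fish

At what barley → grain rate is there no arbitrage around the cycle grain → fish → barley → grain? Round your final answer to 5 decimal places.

Known legs of the cycle: 0.49789 × 4.6796 = 2.329926044
For no arbitrage the full-cycle product must be 1, so the missing rate is 1 / 2.329926044 ≈ 0.4291982.

0.42920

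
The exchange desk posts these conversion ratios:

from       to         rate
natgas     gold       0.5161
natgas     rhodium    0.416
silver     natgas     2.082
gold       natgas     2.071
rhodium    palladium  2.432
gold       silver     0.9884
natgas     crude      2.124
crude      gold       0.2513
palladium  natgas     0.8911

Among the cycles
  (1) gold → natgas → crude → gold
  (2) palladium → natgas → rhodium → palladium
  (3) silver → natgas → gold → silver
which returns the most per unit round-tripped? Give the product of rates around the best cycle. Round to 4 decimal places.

1.1054

(1) 2.071 × 2.124 × 0.2513 = 1.10542
(2) 0.8911 × 0.416 × 2.432 = 0.90154
(3) 2.082 × 0.5161 × 0.9884 = 1.06206
Highest is cycle (1) at 1.1054 (>1, arbitrage).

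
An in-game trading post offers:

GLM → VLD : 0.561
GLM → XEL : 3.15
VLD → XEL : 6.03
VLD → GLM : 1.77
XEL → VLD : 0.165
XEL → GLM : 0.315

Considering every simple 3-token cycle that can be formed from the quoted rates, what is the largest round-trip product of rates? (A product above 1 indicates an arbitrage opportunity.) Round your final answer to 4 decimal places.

1.0656

XEL→GLM→VLD→XEL: 0.315 × 0.561 × 6.03 = 1.06559
XEL→VLD→GLM→XEL: 0.165 × 1.77 × 3.15 = 0.91996
Maximum is XEL→GLM→VLD→XEL at 1.0656; arbitrage exists.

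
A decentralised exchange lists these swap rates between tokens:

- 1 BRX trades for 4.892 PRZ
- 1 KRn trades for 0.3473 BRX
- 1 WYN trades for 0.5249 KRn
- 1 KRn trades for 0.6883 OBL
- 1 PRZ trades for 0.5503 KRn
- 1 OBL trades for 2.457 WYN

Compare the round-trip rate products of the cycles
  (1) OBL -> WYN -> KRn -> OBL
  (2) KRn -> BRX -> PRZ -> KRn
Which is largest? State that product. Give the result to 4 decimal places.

0.9350

(1) 2.457 × 0.5249 × 0.6883 = 0.88769
(2) 0.3473 × 4.892 × 0.5503 = 0.93496
Highest is cycle (2) at 0.9350 (≤1, no arbitrage).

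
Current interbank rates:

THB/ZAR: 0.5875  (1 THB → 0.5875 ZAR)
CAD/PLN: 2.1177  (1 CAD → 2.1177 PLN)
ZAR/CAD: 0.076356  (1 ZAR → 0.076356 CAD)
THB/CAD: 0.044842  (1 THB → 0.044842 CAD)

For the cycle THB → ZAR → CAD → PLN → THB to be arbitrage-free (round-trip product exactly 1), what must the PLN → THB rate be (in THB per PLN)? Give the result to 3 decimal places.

10.527

Known legs of the cycle: 0.5875 × 0.076356 × 2.1177 = 0.094998221955
For no arbitrage the full-cycle product must be 1, so the missing rate is 1 / 0.094998221955 ≈ 10.52651.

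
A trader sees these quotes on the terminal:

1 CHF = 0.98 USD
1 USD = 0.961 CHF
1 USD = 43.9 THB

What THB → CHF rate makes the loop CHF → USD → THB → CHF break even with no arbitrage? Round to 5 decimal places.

Known legs of the cycle: 0.98 × 43.9 = 43.022
For no arbitrage the full-cycle product must be 1, so the missing rate is 1 / 43.022 ≈ 0.0232439.

0.02324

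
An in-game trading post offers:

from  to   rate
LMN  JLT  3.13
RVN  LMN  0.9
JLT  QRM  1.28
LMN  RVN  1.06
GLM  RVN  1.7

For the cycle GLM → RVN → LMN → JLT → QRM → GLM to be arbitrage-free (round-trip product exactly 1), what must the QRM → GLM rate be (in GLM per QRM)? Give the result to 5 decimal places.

0.16314

Known legs of the cycle: 1.7 × 0.9 × 3.13 × 1.28 = 6.129792
For no arbitrage the full-cycle product must be 1, so the missing rate is 1 / 6.129792 ≈ 0.1631377.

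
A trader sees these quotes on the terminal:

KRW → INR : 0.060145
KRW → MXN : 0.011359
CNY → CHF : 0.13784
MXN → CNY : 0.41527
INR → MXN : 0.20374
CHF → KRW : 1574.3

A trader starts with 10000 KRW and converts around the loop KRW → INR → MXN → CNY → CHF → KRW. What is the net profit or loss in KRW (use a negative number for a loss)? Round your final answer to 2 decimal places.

10000 KRW × 0.060145 = 601.45 INR
601.45 INR × 0.20374 = 122.539423 MXN
122.539423 MXN × 0.41527 = 50.88694618921 CNY
50.88694618921 CNY × 0.13784 = 7.0142566627207064 CHF
7.0142566627207064 CHF × 1574.3 = 11042.54426412120808552 KRW
Net change: 11042.54426412120808552 − 10000 = 1042.54426412120808552 KRW

1042.54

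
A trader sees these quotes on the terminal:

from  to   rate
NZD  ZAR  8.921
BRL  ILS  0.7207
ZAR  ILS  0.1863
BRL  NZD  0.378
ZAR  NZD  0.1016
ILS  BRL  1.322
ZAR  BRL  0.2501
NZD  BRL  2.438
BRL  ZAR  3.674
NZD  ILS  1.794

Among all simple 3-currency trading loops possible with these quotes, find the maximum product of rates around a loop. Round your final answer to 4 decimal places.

ZAR→NZD→BRL→ZAR: 0.1016 × 2.438 × 3.674 = 0.91005
ILS→BRL→ZAR→ILS: 1.322 × 3.674 × 0.1863 = 0.90486
ILS→BRL→NZD→ILS: 1.322 × 0.378 × 1.794 = 0.89649
ZAR→BRL→NZD→ZAR: 0.2501 × 0.378 × 8.921 = 0.84337
Maximum is ZAR→NZD→BRL→ZAR at 0.9101; no arbitrage — every cycle loses value.

0.9101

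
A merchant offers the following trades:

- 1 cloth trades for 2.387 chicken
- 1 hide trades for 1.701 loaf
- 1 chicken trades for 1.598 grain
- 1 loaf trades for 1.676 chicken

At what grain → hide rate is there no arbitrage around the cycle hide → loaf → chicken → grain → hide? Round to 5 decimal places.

Known legs of the cycle: 1.701 × 1.676 × 1.598 = 4.555699848
For no arbitrage the full-cycle product must be 1, so the missing rate is 1 / 4.555699848 ≈ 0.2195052.

0.21951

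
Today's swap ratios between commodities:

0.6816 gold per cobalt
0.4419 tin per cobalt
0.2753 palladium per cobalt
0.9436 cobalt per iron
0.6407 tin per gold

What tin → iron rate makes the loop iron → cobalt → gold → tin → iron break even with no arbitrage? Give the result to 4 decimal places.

Known legs of the cycle: 0.9436 × 0.6816 × 0.6407 = 0.412071176832
For no arbitrage the full-cycle product must be 1, so the missing rate is 1 / 0.412071176832 ≈ 2.426765.

2.4268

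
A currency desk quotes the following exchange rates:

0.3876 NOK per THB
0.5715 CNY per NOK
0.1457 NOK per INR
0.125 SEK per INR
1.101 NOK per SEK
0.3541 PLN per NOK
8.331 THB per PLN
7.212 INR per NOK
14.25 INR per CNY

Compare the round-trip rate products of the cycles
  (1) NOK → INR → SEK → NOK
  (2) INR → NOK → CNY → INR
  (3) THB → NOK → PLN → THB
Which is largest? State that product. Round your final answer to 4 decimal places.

(1) 7.212 × 0.125 × 1.101 = 0.99255
(2) 0.1457 × 0.5715 × 14.25 = 1.18656
(3) 0.3876 × 0.3541 × 8.331 = 1.14342
Highest is cycle (2) at 1.1866 (>1, arbitrage).

1.1866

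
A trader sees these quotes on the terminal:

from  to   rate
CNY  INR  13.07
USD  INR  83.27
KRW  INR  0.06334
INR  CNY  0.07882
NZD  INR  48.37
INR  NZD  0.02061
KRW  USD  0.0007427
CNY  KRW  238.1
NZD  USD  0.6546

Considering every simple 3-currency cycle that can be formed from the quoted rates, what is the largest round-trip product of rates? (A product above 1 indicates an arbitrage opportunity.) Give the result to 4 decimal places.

1.1887

KRW→INR→CNY→KRW: 0.06334 × 0.07882 × 238.1 = 1.18870
INR→NZD→USD→INR: 0.02061 × 0.6546 × 83.27 = 1.12342
Maximum is KRW→INR→CNY→KRW at 1.1887; arbitrage exists.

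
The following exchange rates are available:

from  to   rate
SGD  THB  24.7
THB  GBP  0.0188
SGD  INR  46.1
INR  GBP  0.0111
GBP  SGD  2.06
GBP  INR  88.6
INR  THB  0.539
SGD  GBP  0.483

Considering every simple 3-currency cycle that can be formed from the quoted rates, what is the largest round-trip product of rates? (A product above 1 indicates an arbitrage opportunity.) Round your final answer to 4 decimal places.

GBP→SGD→INR→GBP: 2.06 × 46.1 × 0.0111 = 1.05412
GBP→SGD→THB→GBP: 2.06 × 24.7 × 0.0188 = 0.95658
GBP→INR→THB→GBP: 88.6 × 0.539 × 0.0188 = 0.89780
Maximum is GBP→SGD→INR→GBP at 1.0541; arbitrage exists.

1.0541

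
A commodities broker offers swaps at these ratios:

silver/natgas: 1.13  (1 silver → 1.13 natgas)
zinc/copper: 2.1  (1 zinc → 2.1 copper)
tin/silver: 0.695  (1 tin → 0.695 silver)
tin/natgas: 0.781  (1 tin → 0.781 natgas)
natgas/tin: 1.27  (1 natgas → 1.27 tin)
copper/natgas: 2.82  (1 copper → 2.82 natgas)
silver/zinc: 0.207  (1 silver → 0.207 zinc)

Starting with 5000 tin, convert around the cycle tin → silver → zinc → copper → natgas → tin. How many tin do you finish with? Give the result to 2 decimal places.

5000 tin × 0.695 = 3475 silver
3475 silver × 0.207 = 719.325 zinc
719.325 zinc × 2.1 = 1510.5825 copper
1510.5825 copper × 2.82 = 4259.84265 natgas
4259.84265 natgas × 1.27 = 5410.0001655 tin

5410.00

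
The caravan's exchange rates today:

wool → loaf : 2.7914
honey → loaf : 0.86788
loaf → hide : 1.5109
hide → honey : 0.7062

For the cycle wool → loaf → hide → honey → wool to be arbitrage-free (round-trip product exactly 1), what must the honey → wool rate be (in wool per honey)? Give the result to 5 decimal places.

0.33575

Known legs of the cycle: 2.7914 × 1.5109 × 0.7062 = 2.978417044812
For no arbitrage the full-cycle product must be 1, so the missing rate is 1 / 2.978417044812 ≈ 0.3357488.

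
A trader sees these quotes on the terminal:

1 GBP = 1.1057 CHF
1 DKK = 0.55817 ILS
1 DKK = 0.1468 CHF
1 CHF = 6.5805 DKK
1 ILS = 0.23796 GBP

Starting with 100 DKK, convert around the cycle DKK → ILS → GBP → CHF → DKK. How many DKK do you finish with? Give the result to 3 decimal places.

96.642

100 DKK × 0.55817 = 55.817 ILS
55.817 ILS × 0.23796 = 13.28221332 GBP
13.28221332 GBP × 1.1057 = 14.686143267924 CHF
14.686143267924 CHF × 6.5805 = 96.642165774573882 DKK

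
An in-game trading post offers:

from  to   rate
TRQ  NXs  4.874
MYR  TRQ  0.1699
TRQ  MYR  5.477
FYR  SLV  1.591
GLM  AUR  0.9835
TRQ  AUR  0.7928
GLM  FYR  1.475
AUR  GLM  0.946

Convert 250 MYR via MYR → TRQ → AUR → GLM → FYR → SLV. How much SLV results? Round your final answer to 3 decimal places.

250 MYR × 0.1699 = 42.475 TRQ
42.475 TRQ × 0.7928 = 33.67418 AUR
33.67418 AUR × 0.946 = 31.85577428 GLM
31.85577428 GLM × 1.475 = 46.987267063 FYR
46.987267063 FYR × 1.591 = 74.756741897233 SLV

74.757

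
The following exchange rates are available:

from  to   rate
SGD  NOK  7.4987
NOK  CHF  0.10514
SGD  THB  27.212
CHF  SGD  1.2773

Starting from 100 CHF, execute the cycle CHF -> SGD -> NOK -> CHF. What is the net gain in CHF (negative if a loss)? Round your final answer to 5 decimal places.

0.70403

100 CHF × 1.2773 = 127.73 SGD
127.73 SGD × 7.4987 = 957.808951 NOK
957.808951 NOK × 0.10514 = 100.70403310814 CHF
Net change: 100.70403310814 − 100 = 0.70403310814 CHF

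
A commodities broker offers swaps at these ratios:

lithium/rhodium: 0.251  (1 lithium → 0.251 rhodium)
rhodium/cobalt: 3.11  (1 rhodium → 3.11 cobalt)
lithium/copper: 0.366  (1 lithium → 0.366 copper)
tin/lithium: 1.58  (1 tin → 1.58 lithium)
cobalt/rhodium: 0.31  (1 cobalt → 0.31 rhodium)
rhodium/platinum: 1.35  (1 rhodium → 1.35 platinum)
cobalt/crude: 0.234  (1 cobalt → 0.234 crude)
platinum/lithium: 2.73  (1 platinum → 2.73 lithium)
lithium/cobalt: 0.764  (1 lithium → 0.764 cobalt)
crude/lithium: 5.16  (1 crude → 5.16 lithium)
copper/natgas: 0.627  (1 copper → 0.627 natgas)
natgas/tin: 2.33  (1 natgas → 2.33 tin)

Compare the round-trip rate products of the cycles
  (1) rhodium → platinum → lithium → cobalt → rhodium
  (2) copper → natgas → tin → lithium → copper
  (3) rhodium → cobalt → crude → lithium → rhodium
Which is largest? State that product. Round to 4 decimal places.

0.9425

(1) 1.35 × 2.73 × 0.764 × 0.31 = 0.87287
(2) 0.627 × 2.33 × 1.58 × 0.366 = 0.84482
(3) 3.11 × 0.234 × 5.16 × 0.251 = 0.94254
Highest is cycle (3) at 0.9425 (≤1, no arbitrage).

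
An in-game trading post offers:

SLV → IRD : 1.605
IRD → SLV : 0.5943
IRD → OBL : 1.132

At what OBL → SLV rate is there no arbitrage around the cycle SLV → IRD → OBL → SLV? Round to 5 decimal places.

0.55040

Known legs of the cycle: 1.605 × 1.132 = 1.81686
For no arbitrage the full-cycle product must be 1, so the missing rate is 1 / 1.81686 ≈ 0.5504001.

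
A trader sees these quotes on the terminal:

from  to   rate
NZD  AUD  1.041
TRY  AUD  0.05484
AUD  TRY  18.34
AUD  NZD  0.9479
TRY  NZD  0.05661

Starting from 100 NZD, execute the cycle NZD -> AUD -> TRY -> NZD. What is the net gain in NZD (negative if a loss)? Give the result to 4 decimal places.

100 NZD × 1.041 = 104.1 AUD
104.1 AUD × 18.34 = 1909.194 TRY
1909.194 TRY × 0.05661 = 108.07947234 NZD
Net change: 108.07947234 − 100 = 8.07947234 NZD

8.0795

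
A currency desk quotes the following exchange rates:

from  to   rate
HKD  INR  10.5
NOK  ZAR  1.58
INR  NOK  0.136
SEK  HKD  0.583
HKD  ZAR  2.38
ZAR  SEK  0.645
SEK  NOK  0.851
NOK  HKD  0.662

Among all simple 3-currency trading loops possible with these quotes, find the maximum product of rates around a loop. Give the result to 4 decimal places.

0.9453

HKD→INR→NOK→HKD: 10.5 × 0.136 × 0.662 = 0.94534
HKD→ZAR→SEK→HKD: 2.38 × 0.645 × 0.583 = 0.89496
NOK→ZAR→SEK→NOK: 1.58 × 0.645 × 0.851 = 0.86725
Maximum is HKD→INR→NOK→HKD at 0.9453; no arbitrage — every cycle loses value.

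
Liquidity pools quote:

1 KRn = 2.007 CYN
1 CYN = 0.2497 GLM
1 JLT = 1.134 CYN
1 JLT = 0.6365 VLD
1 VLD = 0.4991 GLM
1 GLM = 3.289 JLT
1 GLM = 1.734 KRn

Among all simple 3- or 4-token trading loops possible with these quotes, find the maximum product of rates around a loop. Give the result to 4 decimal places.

1.0448

VLD→GLM→JLT→VLD: 0.4991 × 3.289 × 0.6365 = 1.04484
CYN→GLM→JLT→CYN: 0.2497 × 3.289 × 1.134 = 0.93131
KRn→CYN→GLM→KRn: 2.007 × 0.2497 × 1.734 = 0.86899
Maximum is VLD→GLM→JLT→VLD at 1.0448; arbitrage exists.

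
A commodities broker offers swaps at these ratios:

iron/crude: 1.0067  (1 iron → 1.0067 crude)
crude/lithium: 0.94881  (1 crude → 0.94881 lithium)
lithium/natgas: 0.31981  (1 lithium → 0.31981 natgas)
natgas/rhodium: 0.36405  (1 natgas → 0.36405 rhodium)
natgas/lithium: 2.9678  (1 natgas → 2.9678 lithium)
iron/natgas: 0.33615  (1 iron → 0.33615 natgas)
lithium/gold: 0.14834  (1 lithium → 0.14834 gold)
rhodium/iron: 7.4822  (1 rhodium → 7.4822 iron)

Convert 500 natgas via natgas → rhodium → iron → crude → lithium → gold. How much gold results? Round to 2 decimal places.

192.97

500 natgas × 0.36405 = 182.025 rhodium
182.025 rhodium × 7.4822 = 1361.947455 iron
1361.947455 iron × 1.0067 = 1371.0725029485 crude
1371.0725029485 crude × 0.94881 = 1300.887301522566285 lithium
1300.887301522566285 lithium × 0.14834 = 192.9736223078574827169 gold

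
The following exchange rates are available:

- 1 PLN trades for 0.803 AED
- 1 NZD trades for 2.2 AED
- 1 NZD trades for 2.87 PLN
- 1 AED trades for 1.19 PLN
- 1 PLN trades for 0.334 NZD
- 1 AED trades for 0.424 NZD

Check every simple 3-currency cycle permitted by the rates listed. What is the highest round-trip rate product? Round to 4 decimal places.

0.9772

AED→NZD→PLN→AED: 0.424 × 2.87 × 0.803 = 0.97715
AED→PLN→NZD→AED: 1.19 × 0.334 × 2.2 = 0.87441
Maximum is AED→NZD→PLN→AED at 0.9772; no arbitrage — every cycle loses value.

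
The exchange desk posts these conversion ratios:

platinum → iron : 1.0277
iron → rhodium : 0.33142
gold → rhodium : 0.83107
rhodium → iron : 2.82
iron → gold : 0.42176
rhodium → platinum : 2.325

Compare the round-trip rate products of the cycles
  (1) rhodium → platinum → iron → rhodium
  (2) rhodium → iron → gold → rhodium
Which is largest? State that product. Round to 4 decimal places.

(1) 2.325 × 1.0277 × 0.33142 = 0.79190
(2) 2.82 × 0.42176 × 0.83107 = 0.98844
Highest is cycle (2) at 0.9884 (≤1, no arbitrage).

0.9884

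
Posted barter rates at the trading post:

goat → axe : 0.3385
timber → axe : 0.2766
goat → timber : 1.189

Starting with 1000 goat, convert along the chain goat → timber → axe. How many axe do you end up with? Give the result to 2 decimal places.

328.88

1000 goat × 1.189 = 1189 timber
1189 timber × 0.2766 = 328.8774 axe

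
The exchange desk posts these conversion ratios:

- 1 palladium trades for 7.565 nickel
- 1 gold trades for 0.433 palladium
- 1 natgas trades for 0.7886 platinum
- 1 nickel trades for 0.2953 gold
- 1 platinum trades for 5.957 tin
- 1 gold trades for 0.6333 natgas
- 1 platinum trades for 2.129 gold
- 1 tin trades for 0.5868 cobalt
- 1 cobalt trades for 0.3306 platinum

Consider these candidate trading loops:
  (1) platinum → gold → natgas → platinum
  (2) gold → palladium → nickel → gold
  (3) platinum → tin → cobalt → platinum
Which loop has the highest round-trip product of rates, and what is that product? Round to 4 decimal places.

1.1556

(1) 2.129 × 0.6333 × 0.7886 = 1.06327
(2) 0.433 × 7.565 × 0.2953 = 0.96730
(3) 5.957 × 0.5868 × 0.3306 = 1.15563
Highest is cycle (3) at 1.1556 (>1, arbitrage).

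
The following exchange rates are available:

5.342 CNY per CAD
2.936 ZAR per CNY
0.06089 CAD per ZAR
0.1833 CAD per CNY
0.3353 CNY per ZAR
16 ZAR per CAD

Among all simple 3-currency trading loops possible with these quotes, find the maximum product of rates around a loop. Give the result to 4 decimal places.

ZAR→CNY→CAD→ZAR: 0.3353 × 0.1833 × 16 = 0.98337
ZAR→CAD→CNY→ZAR: 0.06089 × 5.342 × 2.936 = 0.95501
Maximum is ZAR→CNY→CAD→ZAR at 0.9834; no arbitrage — every cycle loses value.

0.9834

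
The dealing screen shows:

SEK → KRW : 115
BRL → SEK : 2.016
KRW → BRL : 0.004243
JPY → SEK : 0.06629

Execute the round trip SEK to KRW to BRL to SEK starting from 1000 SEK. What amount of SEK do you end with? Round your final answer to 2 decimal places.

983.70

1000 SEK × 115 = 115000 KRW
115000 KRW × 0.004243 = 487.945 BRL
487.945 BRL × 2.016 = 983.69712 SEK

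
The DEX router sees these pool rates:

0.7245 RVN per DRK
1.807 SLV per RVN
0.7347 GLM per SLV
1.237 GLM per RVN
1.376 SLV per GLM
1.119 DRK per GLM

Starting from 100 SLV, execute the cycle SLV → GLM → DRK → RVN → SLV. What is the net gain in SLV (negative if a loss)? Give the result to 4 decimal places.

100 SLV × 0.7347 = 73.47 GLM
73.47 GLM × 1.119 = 82.21293 DRK
82.21293 DRK × 0.7245 = 59.563267785 RVN
59.563267785 RVN × 1.807 = 107.630824887495 SLV
Net change: 107.630824887495 − 100 = 7.630824887495 SLV

7.6308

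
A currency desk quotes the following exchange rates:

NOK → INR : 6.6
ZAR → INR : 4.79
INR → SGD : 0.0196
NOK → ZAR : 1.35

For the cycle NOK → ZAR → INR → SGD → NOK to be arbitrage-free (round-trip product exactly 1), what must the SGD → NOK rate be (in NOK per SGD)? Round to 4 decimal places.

Known legs of the cycle: 1.35 × 4.79 × 0.0196 = 0.1267434
For no arbitrage the full-cycle product must be 1, so the missing rate is 1 / 0.1267434 ≈ 7.889957.

7.8900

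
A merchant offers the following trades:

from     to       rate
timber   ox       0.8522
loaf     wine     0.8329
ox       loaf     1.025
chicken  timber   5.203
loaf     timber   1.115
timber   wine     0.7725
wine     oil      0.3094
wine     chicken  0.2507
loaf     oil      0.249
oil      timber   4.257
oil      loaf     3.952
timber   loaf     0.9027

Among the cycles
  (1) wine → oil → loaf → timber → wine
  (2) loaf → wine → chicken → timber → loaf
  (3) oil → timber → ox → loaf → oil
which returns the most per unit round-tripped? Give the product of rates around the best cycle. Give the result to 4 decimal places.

1.0532

(1) 0.3094 × 3.952 × 1.115 × 0.7725 = 1.05320
(2) 0.8329 × 0.2507 × 5.203 × 0.9027 = 0.98072
(3) 4.257 × 0.8522 × 1.025 × 0.249 = 0.92591
Highest is cycle (1) at 1.0532 (>1, arbitrage).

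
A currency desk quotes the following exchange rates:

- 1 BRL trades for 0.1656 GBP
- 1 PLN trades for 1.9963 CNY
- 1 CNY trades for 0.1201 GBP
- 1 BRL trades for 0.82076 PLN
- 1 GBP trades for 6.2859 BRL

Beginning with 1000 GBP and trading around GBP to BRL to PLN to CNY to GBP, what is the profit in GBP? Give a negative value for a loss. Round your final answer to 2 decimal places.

1000 GBP × 6.2859 = 6285.9 BRL
6285.9 BRL × 0.82076 = 5159.215284 PLN
5159.215284 PLN × 1.9963 = 10299.3414714492 CNY
10299.3414714492 CNY × 0.1201 = 1236.95091072104892 GBP
Net change: 1236.95091072104892 − 1000 = 236.95091072104892 GBP

236.95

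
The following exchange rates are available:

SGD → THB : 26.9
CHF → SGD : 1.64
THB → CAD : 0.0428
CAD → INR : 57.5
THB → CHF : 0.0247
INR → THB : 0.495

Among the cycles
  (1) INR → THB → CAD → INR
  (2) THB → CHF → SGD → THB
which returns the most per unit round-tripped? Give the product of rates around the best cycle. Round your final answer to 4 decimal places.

1.2182

(1) 0.495 × 0.0428 × 57.5 = 1.21820
(2) 0.0247 × 1.64 × 26.9 = 1.08967
Highest is cycle (1) at 1.2182 (>1, arbitrage).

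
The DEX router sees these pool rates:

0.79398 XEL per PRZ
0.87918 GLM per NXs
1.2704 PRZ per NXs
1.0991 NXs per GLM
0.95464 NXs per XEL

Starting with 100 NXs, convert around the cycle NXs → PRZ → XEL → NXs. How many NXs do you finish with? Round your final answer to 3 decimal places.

96.292

100 NXs × 1.2704 = 127.04 PRZ
127.04 PRZ × 0.79398 = 100.8672192 XEL
100.8672192 XEL × 0.95464 = 96.291882137088 NXs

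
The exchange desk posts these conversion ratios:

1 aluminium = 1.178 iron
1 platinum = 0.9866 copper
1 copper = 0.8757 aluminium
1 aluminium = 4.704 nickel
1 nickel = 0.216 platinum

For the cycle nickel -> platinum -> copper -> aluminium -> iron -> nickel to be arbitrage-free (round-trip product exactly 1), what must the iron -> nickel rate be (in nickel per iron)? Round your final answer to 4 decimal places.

Known legs of the cycle: 0.216 × 0.9866 × 0.8757 × 1.178 = 0.21983432407776
For no arbitrage the full-cycle product must be 1, so the missing rate is 1 / 0.21983432407776 ≈ 4.548880.

4.5489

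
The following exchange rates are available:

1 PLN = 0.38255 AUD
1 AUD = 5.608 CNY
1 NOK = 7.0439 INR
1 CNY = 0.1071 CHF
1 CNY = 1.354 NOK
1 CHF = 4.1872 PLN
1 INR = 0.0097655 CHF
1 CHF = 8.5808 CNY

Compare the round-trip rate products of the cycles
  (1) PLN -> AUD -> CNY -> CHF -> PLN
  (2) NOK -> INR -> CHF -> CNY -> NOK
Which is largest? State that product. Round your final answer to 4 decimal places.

0.9621

(1) 0.38255 × 5.608 × 0.1071 × 4.1872 = 0.96208
(2) 7.0439 × 0.0097655 × 8.5808 × 1.354 = 0.79920
Highest is cycle (1) at 0.9621 (≤1, no arbitrage).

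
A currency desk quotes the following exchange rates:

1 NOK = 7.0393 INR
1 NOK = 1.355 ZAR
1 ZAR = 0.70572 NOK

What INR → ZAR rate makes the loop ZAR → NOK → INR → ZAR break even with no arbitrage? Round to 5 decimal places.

Known legs of the cycle: 0.70572 × 7.0393 = 4.967774796
For no arbitrage the full-cycle product must be 1, so the missing rate is 1 / 4.967774796 ≈ 0.2012974.

0.20130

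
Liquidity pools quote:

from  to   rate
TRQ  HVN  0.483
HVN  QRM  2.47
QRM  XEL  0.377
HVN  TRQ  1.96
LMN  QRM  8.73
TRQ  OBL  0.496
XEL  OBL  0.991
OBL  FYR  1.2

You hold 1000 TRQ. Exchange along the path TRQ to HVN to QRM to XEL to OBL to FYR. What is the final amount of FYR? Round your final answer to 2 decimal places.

534.86

1000 TRQ × 0.483 = 483 HVN
483 HVN × 2.47 = 1193.01 QRM
1193.01 QRM × 0.377 = 449.76477 XEL
449.76477 XEL × 0.991 = 445.71688707 OBL
445.71688707 OBL × 1.2 = 534.860264484 FYR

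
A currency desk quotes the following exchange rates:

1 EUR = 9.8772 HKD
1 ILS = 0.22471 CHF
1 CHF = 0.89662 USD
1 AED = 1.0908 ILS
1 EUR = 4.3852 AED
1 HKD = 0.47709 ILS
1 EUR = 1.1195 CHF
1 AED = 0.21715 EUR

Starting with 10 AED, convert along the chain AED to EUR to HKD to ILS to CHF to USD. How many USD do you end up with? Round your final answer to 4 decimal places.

2.0617

10 AED × 0.21715 = 2.1715 EUR
2.1715 EUR × 9.8772 = 21.4483398 HKD
21.4483398 HKD × 0.47709 = 10.232788435182 ILS
10.232788435182 ILS × 0.22471 = 2.29940988926974722 CHF
2.29940988926974722 CHF × 0.89662 = 2.0616968949170407523964 USD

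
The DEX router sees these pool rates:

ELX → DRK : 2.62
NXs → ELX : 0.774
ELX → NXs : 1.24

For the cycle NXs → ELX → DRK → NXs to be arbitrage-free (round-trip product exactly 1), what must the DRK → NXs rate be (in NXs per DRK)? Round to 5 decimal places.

0.49313

Known legs of the cycle: 0.774 × 2.62 = 2.02788
For no arbitrage the full-cycle product must be 1, so the missing rate is 1 / 2.02788 ≈ 0.4931258.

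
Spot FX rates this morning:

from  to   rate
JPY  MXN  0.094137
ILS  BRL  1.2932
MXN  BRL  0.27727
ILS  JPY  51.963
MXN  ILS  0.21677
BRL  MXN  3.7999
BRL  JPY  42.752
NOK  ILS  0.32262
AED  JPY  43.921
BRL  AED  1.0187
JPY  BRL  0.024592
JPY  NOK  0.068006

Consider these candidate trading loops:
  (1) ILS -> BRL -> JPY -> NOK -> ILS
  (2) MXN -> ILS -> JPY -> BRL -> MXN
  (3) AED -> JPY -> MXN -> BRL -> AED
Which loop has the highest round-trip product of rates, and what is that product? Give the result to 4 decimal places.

1.2130

(1) 1.2932 × 42.752 × 0.068006 × 0.32262 = 1.21300
(2) 0.21677 × 51.963 × 0.024592 × 3.7999 = 1.05259
(3) 43.921 × 0.094137 × 0.27727 × 1.0187 = 1.16784
Highest is cycle (1) at 1.2130 (>1, arbitrage).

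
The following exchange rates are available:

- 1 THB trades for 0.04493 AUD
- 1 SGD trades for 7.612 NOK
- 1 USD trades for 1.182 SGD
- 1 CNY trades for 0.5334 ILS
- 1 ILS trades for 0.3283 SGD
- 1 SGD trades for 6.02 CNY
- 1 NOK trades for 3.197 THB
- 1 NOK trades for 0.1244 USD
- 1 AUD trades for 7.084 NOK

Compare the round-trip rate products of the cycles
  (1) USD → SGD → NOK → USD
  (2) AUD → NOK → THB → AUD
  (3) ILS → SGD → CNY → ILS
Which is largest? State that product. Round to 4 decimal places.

(1) 1.182 × 7.612 × 0.1244 = 1.11927
(2) 7.084 × 3.197 × 0.04493 = 1.01755
(3) 0.3283 × 6.02 × 0.5334 = 1.05419
Highest is cycle (1) at 1.1193 (>1, arbitrage).

1.1193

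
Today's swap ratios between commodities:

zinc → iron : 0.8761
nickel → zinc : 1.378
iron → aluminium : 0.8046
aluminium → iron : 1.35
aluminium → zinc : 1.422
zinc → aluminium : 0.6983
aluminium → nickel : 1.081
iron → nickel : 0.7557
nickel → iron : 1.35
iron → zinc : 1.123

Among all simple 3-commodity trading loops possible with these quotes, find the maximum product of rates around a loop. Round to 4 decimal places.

iron→aluminium→nickel→iron: 0.8046 × 1.081 × 1.35 = 1.17419
iron→zinc→aluminium→iron: 1.123 × 0.6983 × 1.35 = 1.05866
zinc→aluminium→nickel→zinc: 0.6983 × 1.081 × 1.378 = 1.04020
iron→aluminium→zinc→iron: 0.8046 × 1.422 × 0.8761 = 1.00238
iron→nickel→zinc→iron: 0.7557 × 1.378 × 0.8761 = 0.91233
Maximum is iron→aluminium→nickel→iron at 1.1742; arbitrage exists.

1.1742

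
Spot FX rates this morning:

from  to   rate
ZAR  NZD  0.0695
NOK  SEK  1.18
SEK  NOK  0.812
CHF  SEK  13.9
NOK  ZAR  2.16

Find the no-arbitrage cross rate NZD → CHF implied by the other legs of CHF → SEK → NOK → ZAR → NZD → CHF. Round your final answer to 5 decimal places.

0.59019

Known legs of the cycle: 13.9 × 0.812 × 2.16 × 0.0695 = 1.694374416
For no arbitrage the full-cycle product must be 1, so the missing rate is 1 / 1.694374416 ≈ 0.5901883.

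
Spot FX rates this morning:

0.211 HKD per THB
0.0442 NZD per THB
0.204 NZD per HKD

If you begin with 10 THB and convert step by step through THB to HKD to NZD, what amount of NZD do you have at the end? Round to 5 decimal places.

0.43044

10 THB × 0.211 = 2.11 HKD
2.11 HKD × 0.204 = 0.43044 NZD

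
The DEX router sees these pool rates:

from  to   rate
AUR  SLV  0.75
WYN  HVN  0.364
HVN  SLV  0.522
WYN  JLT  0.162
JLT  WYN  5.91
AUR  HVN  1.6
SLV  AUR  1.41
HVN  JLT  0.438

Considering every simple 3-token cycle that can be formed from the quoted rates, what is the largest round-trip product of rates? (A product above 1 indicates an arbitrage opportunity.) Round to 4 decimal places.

1.1776

AUR→HVN→SLV→AUR: 1.6 × 0.522 × 1.41 = 1.17763
WYN→HVN→JLT→WYN: 0.364 × 0.438 × 5.91 = 0.94224
Maximum is AUR→HVN→SLV→AUR at 1.1776; arbitrage exists.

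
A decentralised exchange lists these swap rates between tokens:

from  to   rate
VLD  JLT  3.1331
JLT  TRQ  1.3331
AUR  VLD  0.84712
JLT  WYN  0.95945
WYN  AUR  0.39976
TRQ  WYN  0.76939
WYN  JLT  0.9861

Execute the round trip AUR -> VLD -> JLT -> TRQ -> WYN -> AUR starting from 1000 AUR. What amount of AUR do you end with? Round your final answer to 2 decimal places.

1088.25

1000 AUR × 0.84712 = 847.12 VLD
847.12 VLD × 3.1331 = 2654.111672 JLT
2654.111672 JLT × 1.3331 = 3538.1962699432 TRQ
3538.1962699432 TRQ × 0.76939 = 2722.252828131598648 WYN
2722.252828131598648 WYN × 0.39976 = 1088.24779057388787552448 AUR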